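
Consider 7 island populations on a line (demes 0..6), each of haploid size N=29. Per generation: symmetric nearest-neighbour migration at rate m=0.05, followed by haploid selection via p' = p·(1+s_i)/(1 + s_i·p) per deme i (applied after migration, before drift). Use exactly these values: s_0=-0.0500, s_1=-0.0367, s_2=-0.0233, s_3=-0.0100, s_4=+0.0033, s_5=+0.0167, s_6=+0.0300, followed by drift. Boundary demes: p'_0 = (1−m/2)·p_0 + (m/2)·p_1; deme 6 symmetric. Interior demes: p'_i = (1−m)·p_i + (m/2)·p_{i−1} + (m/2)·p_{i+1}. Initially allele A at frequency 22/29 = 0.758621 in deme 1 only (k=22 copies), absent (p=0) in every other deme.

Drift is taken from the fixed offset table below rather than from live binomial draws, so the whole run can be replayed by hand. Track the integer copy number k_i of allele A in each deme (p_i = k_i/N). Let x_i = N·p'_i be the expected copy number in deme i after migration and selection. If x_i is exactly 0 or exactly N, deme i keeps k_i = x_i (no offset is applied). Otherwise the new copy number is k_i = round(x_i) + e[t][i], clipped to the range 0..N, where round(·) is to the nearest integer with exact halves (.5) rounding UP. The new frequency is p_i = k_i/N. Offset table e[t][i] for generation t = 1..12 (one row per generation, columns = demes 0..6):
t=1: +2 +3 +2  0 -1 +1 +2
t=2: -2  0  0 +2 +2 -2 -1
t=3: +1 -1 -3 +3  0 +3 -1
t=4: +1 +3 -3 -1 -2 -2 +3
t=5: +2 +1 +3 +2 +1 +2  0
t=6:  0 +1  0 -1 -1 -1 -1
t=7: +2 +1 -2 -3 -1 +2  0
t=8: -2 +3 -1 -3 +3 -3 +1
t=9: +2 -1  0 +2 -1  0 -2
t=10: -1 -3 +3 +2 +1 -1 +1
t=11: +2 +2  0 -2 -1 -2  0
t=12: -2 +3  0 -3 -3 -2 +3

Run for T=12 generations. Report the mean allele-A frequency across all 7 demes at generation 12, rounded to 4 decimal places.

t=0: k=[0 22 0 0 0 0 0]
t=1: x=[0.5230 20.6799 0.5374 0.0000 0.0000 0.0000 0.0000] k=[3 24 3 0 0 0 0]
t=2: x=[3.3692 22.7690 3.3790 0.0743 0.0000 0.0000 0.0000] k=[1 23 3 2 0 0 0]
t=3: x=[1.4764 21.7486 3.4035 1.9566 0.0502 0.0000 0.0000] k=[2 21 0 5 0 0 0]
t=4: x=[2.3613 19.7663 0.6352 4.7102 0.1254 0.0000 0.0000] k=[3 23 0 4 0 0 0]
t=5: x=[3.3452 21.7231 0.6596 3.7669 0.1003 0.0000 0.0000] k=[5 23 4 6 1 0 0]
t=6: x=[5.2266 21.8760 4.4357 5.7784 1.1035 0.0254 0.0000] k=[5 23 4 5 0 0 0]
t=7: x=[5.2266 21.8760 4.4111 4.8095 0.1254 0.0000 0.0000] k=[7 23 2 2 0 0 0]
t=8: x=[7.1209 21.8760 2.4712 1.9318 0.0502 0.0000 0.0000] k=[5 25 1 0 3 0 0]
t=9: x=[5.2750 23.7409 1.5403 0.0990 2.8585 0.0762 0.0000] k=[7 23 2 2 2 0 0]
t=10: x=[7.1209 21.8760 2.4712 1.9814 1.9560 0.0508 0.0000] k=[6 19 5 4 3 0 0]
t=11: x=[6.0750 18.0716 5.2233 3.9655 2.9587 0.0762 0.0000] k=[8 20 5 2 2 0 0]
t=12: x=[7.9995 19.0825 5.1986 2.0557 1.9560 0.0508 0.0000] k=[6 22 5 0 0 0 0]

0.1626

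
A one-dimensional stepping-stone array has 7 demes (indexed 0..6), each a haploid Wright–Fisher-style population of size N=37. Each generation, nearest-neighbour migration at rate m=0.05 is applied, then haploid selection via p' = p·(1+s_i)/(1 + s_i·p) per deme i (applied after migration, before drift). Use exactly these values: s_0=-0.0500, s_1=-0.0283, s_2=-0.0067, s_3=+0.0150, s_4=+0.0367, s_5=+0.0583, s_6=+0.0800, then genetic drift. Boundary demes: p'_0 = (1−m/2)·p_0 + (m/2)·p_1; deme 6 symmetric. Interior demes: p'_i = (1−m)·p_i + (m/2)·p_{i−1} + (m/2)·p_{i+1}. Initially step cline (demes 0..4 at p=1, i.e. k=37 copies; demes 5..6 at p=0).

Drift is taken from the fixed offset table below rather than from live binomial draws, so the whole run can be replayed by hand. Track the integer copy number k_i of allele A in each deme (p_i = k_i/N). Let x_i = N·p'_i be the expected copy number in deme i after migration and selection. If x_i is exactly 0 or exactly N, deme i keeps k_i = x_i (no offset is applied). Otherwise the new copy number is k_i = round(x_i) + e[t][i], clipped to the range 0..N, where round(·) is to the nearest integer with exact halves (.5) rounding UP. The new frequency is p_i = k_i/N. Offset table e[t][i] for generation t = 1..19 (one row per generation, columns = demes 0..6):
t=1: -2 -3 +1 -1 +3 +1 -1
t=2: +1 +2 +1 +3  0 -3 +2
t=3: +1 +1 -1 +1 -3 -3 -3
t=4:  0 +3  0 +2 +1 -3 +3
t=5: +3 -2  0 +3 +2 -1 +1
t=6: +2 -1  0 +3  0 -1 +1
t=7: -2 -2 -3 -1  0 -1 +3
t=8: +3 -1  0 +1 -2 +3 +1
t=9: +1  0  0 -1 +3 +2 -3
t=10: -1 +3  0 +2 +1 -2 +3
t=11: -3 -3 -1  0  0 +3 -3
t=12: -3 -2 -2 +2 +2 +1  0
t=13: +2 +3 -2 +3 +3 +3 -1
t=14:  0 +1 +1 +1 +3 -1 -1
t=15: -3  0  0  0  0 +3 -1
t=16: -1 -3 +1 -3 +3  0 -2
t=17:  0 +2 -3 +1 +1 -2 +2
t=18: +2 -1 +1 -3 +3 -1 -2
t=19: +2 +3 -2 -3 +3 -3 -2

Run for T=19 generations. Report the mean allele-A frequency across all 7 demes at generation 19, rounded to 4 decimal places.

0.7336

t=0: k=[37 37 37 37 37 0 0]
t=1: x=[37.0000 37.0000 37.0000 37.0000 36.1070 0.9775 0.0000] k=[37 37 37 37 37 2 0]
t=2: x=[37.0000 37.0000 37.0000 37.0000 36.1553 2.9764 0.0540] k=[37 37 37 37 36 0 2]
t=3: x=[37.0000 37.0000 37.0000 36.9754 35.1881 1.0039 2.0972] k=[37 37 37 37 32 0 0]
t=4: x=[37.0000 37.0000 37.0000 36.8768 31.4960 0.8456 0.0000] k=[37 37 37 37 32 0 0]
t=5: x=[37.0000 37.0000 37.0000 36.8768 31.4960 0.8456 0.0000] k=[37 37 37 37 33 0 0]
t=6: x=[37.0000 37.0000 37.0000 36.9015 32.4216 0.8720 0.0000] k=[37 37 37 37 32 0 0]
t=7: x=[37.0000 37.0000 37.0000 36.8768 31.4960 0.8456 0.0000] k=[37 37 37 36 31 0 0]
t=8: x=[37.0000 37.0000 36.9748 35.9158 30.5443 0.8192 0.0000] k=[37 37 37 37 29 4 0]
t=9: x=[37.0000 37.0000 37.0000 36.8029 28.8072 4.7549 0.1080] k=[37 37 37 36 32 7 0]
t=10: x=[37.0000 37.0000 36.9748 35.9404 31.6423 7.7929 0.1889] k=[37 37 37 37 33 6 3]
t=11: x=[37.0000 37.0000 37.0000 36.9015 32.5676 6.9129 3.2991] k=[37 37 37 37 33 10 0]
t=12: x=[37.0000 37.0000 37.0000 36.9015 32.6649 10.7520 0.2699] k=[37 37 37 37 35 12 0]
t=13: x=[37.0000 37.0000 37.0000 36.9507 34.5585 12.7441 0.3238] k=[37 37 37 37 37 16 0]
t=14: x=[37.0000 37.0000 37.0000 37.0000 36.4933 16.6422 0.4316] k=[37 37 37 37 37 16 0]
t=15: x=[37.0000 37.0000 37.0000 37.0000 36.4933 16.6422 0.4316] k=[37 37 37 37 36 20 0]
t=16: x=[37.0000 37.0000 37.0000 36.9754 35.6719 20.4199 0.5394] k=[37 37 37 34 37 20 0]
t=17: x=[37.0000 37.0000 36.9245 34.1889 36.5175 20.4448 0.5394] k=[37 37 34 35 37 18 3]
t=18: x=[37.0000 36.9228 34.0820 35.0527 36.4933 18.6241 3.6186] k=[37 36 35 32 37 18 2]
t=19: x=[36.9737 35.9717 34.9369 32.2619 36.4209 18.5991 2.5786] k=[37 37 33 29 37 16 1]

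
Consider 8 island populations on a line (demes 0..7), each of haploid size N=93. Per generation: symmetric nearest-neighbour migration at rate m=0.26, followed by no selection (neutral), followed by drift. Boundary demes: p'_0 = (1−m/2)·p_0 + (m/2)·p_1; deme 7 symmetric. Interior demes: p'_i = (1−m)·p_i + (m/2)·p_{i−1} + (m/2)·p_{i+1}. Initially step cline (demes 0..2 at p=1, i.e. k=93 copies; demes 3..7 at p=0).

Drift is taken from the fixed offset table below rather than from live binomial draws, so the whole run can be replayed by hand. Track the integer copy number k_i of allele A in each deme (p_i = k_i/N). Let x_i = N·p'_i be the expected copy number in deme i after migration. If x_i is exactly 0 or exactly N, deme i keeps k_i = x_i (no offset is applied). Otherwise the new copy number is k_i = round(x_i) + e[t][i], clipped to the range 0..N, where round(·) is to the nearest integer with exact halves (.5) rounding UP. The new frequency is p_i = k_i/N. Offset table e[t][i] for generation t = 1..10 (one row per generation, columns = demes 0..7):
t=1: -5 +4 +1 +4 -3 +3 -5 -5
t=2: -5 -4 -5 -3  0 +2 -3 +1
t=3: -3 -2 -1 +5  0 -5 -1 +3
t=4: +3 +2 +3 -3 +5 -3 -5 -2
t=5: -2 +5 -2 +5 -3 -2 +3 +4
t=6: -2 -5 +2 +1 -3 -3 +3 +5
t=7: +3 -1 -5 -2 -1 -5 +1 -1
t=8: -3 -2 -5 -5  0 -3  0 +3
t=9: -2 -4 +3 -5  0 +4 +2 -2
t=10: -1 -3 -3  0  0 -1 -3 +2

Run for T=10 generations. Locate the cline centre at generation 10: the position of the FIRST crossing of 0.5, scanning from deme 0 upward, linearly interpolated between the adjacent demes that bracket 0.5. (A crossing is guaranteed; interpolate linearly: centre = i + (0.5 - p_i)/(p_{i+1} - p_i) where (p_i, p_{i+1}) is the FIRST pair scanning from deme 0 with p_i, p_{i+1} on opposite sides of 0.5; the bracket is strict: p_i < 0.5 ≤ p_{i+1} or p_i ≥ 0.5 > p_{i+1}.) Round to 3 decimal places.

2.152

t=0: k=[93 93 93 0 0 0 0 0]
t=1: x=[93.0000 93.0000 80.9100 12.0900 0.0000 0.0000 0.0000 0.0000] k=[93 93 82 16 0 0 0 0]
t=2: x=[93.0000 91.5700 74.8500 22.5000 2.0800 0.0000 0.0000 0.0000] k=[93 88 70 20 2 0 0 0]
t=3: x=[92.3500 86.3100 65.8400 24.1600 4.0800 0.2600 0.0000 0.0000] k=[89 84 65 29 4 0 0 0]
t=4: x=[88.3500 82.1800 62.7900 30.4300 6.7300 0.5200 0.0000 0.0000] k=[91 84 66 27 12 0 0 0]
t=5: x=[90.0900 82.5700 63.2700 30.1200 12.3900 1.5600 0.0000 0.0000] k=[88 88 61 35 9 0 0 0]
t=6: x=[88.0000 84.4900 61.1300 35.0000 11.2100 1.1700 0.0000 0.0000] k=[86 79 63 36 8 0 0 0]
t=7: x=[85.0900 77.8300 61.5700 35.8700 10.6000 1.0400 0.0000 0.0000] k=[88 77 57 34 10 0 0 0]
t=8: x=[86.5700 75.8300 56.6100 33.8700 11.8200 1.3000 0.0000 0.0000] k=[84 74 52 29 12 0 0 0]
t=9: x=[82.7000 72.4400 51.8700 29.7800 12.6500 1.5600 0.0000 0.0000] k=[81 68 55 25 13 6 0 0]
t=10: x=[79.3100 68.0000 52.7900 27.3400 13.6500 6.1300 0.7800 0.0000] k=[78 65 50 27 14 5 0 0]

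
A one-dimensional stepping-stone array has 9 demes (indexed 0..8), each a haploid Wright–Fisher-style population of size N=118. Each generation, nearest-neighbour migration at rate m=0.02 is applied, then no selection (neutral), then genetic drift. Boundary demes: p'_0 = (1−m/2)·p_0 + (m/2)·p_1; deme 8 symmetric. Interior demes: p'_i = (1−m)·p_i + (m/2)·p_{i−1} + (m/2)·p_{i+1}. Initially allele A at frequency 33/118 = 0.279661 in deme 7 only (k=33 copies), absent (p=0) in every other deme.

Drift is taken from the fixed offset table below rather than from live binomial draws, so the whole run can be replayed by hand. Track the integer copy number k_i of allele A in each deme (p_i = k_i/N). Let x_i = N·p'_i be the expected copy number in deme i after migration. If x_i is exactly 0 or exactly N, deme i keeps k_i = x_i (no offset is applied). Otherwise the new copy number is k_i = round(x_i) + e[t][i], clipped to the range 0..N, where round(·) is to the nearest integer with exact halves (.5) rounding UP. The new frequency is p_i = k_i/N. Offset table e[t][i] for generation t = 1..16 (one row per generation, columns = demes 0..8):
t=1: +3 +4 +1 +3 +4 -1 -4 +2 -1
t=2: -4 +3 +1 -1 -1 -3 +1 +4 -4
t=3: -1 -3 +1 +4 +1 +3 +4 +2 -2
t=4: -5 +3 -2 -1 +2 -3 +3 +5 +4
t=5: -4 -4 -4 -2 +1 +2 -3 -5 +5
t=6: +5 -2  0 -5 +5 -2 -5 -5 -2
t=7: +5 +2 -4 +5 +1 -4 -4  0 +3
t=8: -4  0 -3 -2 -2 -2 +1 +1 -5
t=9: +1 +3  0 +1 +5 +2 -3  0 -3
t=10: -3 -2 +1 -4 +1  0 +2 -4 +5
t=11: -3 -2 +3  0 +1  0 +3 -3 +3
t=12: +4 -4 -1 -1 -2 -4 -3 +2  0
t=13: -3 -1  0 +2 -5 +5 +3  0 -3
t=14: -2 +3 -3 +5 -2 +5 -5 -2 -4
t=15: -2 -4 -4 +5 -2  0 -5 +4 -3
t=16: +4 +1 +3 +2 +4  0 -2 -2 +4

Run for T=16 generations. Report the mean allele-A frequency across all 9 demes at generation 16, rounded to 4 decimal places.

0.0574

t=0: k=[0 0 0 0 0 0 0 33 0]
t=1: x=[0.0000 0.0000 0.0000 0.0000 0.0000 0.0000 0.3300 32.3400 0.3300] k=[0 0 0 0 0 0 0 34 0]
t=2: x=[0.0000 0.0000 0.0000 0.0000 0.0000 0.0000 0.3400 33.3200 0.3400] k=[0 0 0 0 0 0 1 37 0]
t=3: x=[0.0000 0.0000 0.0000 0.0000 0.0000 0.0100 1.3500 36.2700 0.3700] k=[0 0 0 0 0 3 5 38 0]
t=4: x=[0.0000 0.0000 0.0000 0.0000 0.0300 2.9900 5.3100 37.2900 0.3800] k=[0 0 0 0 2 0 8 42 4]
t=5: x=[0.0000 0.0000 0.0000 0.0200 1.9600 0.1000 8.2600 41.2800 4.3800] k=[0 0 0 0 3 2 5 36 9]
t=6: x=[0.0000 0.0000 0.0000 0.0300 2.9600 2.0400 5.2800 35.4200 9.2700] k=[0 0 0 0 8 0 0 30 7]
t=7: x=[0.0000 0.0000 0.0000 0.0800 7.8400 0.0800 0.3000 29.4700 7.2300] k=[0 0 0 5 9 0 0 29 10]
t=8: x=[0.0000 0.0000 0.0500 4.9900 8.8700 0.0900 0.2900 28.5200 10.1900] k=[0 0 0 3 7 0 1 30 5]
t=9: x=[0.0000 0.0000 0.0300 3.0100 6.8900 0.0800 1.2800 29.4600 5.2500] k=[0 0 0 4 12 2 0 29 2]
t=10: x=[0.0000 0.0000 0.0400 4.0400 11.8200 2.0800 0.3100 28.4400 2.2700] k=[0 0 1 0 13 2 2 24 7]
t=11: x=[0.0000 0.0100 0.9800 0.1400 12.7600 2.1100 2.2200 23.6100 7.1700] k=[0 0 4 0 14 2 5 21 10]
t=12: x=[0.0000 0.0400 3.9200 0.1800 13.7400 2.1500 5.1300 20.7300 10.1100] k=[0 0 3 0 12 0 2 23 10]
t=13: x=[0.0000 0.0300 2.9400 0.1500 11.7600 0.1400 2.1900 22.6600 10.1300] k=[0 0 3 2 7 5 5 23 7]
t=14: x=[0.0000 0.0300 2.9600 2.0600 6.9300 5.0200 5.1800 22.6600 7.1600] k=[0 3 0 7 5 10 0 21 3]
t=15: x=[0.0300 2.9400 0.1000 6.9100 5.0700 9.8500 0.3100 20.6100 3.1800] k=[0 0 0 12 3 10 0 25 0]
t=16: x=[0.0000 0.0000 0.1200 11.7900 3.1600 9.8300 0.3500 24.5000 0.2500] k=[0 0 3 14 7 10 0 23 4]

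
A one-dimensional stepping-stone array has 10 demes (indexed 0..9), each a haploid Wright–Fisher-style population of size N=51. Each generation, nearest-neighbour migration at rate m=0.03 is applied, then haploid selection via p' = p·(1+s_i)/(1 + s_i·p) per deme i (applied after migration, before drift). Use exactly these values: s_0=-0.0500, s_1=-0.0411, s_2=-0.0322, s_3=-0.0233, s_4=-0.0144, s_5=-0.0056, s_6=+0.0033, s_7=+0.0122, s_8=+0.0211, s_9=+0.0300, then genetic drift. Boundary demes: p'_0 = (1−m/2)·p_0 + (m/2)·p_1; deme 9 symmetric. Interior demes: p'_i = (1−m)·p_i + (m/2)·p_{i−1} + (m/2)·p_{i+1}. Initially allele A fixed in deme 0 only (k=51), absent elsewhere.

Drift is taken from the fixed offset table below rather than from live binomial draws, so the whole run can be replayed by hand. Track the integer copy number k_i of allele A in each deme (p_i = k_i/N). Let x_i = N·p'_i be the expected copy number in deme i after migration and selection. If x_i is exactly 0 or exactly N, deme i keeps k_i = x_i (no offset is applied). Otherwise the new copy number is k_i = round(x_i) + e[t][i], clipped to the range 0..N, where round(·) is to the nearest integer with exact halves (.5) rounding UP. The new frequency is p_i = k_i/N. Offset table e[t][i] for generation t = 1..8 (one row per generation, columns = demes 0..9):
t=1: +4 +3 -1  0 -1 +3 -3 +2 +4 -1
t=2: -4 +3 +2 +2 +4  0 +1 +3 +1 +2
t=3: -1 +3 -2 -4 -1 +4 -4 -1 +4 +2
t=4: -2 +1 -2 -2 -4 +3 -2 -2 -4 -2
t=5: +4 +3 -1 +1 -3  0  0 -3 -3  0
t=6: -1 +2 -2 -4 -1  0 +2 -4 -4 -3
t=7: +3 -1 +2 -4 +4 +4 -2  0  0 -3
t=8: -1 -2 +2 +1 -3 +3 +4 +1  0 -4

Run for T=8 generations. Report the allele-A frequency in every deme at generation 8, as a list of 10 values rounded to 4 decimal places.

[0.8235, 0.2549, 0.0784, 0.0196, 0.0000, 0.0000, 0.0000, 0.0000, 0.0000, 0.0000]

t=0: k=[51 0 0 0 0 0 0 0 0 0]
t=1: x=[50.1954 0.7340 0.0000 0.0000 0.0000 0.0000 0.0000 0.0000 0.0000 0.0000] k=[51 4 0 0 0 0 0 0 0 0]
t=2: x=[50.2584 4.4708 0.0581 0.0000 0.0000 0.0000 0.0000 0.0000 0.0000 0.0000] k=[46 7 2 0 0 0 0 0 0 0]
t=3: x=[45.1547 7.2452 1.9817 0.0293 0.0000 0.0000 0.0000 0.0000 0.0000 0.0000] k=[44 10 0 0 0 0 0 0 0 0]
t=4: x=[43.1555 10.0178 0.1452 0.0000 0.0000 0.0000 0.0000 0.0000 0.0000 0.0000] k=[41 11 0 0 0 0 0 0 0 0]
t=5: x=[40.1174 10.9205 0.1597 0.0000 0.0000 0.0000 0.0000 0.0000 0.0000 0.0000] k=[44 14 0 0 0 0 0 0 0 0]
t=6: x=[43.2177 13.8133 0.2033 0.0000 0.0000 0.0000 0.0000 0.0000 0.0000 0.0000] k=[42 16 0 0 0 0 0 0 0 0]
t=7: x=[41.2107 15.6904 0.2323 0.0000 0.0000 0.0000 0.0000 0.0000 0.0000 0.0000] k=[44 15 2 0 0 0 0 0 0 0]
t=8: x=[43.2333 14.7953 2.0982 0.0293 0.0000 0.0000 0.0000 0.0000 0.0000 0.0000] k=[42 13 4 1 0 0 0 0 0 0]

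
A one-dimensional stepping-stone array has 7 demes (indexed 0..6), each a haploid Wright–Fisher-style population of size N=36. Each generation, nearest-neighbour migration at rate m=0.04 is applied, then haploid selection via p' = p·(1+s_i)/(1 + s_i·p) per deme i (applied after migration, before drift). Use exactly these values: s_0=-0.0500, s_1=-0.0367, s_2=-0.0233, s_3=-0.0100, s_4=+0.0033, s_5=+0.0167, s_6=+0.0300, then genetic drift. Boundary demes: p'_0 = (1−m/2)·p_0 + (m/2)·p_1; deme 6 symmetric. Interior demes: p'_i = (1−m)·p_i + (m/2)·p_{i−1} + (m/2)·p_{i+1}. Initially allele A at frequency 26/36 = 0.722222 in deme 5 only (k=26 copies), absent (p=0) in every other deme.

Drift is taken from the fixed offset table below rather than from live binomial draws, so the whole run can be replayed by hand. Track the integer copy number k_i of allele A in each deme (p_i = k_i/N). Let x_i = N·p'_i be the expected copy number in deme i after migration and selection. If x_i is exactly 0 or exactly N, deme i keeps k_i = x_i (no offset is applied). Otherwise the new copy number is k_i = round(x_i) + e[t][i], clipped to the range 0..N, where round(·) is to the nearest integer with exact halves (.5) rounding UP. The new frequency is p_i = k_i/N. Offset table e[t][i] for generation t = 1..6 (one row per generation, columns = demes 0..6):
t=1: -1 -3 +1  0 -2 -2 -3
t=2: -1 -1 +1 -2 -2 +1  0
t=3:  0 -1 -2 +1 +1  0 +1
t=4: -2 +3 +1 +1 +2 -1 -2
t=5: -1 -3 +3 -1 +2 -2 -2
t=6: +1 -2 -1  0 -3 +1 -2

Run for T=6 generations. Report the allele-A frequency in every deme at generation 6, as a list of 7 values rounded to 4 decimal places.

t=0: k=[0 0 0 0 0 26 0]
t=1: x=[0.0000 0.0000 0.0000 0.0000 0.5217 25.0864 0.5354] k=[0 0 0 0 0 23 0]
t=2: x=[0.0000 0.0000 0.0000 0.0000 0.4615 22.2211 0.4736] k=[0 0 0 0 0 23 0]
t=3: x=[0.0000 0.0000 0.0000 0.0000 0.4615 22.2211 0.4736] k=[0 0 0 0 1 22 1]
t=4: x=[0.0000 0.0000 0.0000 0.0198 1.4044 21.3043 1.4609] k=[0 0 0 1 3 20 0]
t=5: x=[0.0000 0.0000 0.0195 1.0101 3.3099 19.4082 0.4119] k=[0 0 3 0 5 17 0]
t=6: x=[0.0000 0.0578 2.8181 0.1584 5.1545 16.5680 0.3501] k=[0 0 2 0 2 18 0]

[0.0000, 0.0000, 0.0556, 0.0000, 0.0556, 0.5000, 0.0000]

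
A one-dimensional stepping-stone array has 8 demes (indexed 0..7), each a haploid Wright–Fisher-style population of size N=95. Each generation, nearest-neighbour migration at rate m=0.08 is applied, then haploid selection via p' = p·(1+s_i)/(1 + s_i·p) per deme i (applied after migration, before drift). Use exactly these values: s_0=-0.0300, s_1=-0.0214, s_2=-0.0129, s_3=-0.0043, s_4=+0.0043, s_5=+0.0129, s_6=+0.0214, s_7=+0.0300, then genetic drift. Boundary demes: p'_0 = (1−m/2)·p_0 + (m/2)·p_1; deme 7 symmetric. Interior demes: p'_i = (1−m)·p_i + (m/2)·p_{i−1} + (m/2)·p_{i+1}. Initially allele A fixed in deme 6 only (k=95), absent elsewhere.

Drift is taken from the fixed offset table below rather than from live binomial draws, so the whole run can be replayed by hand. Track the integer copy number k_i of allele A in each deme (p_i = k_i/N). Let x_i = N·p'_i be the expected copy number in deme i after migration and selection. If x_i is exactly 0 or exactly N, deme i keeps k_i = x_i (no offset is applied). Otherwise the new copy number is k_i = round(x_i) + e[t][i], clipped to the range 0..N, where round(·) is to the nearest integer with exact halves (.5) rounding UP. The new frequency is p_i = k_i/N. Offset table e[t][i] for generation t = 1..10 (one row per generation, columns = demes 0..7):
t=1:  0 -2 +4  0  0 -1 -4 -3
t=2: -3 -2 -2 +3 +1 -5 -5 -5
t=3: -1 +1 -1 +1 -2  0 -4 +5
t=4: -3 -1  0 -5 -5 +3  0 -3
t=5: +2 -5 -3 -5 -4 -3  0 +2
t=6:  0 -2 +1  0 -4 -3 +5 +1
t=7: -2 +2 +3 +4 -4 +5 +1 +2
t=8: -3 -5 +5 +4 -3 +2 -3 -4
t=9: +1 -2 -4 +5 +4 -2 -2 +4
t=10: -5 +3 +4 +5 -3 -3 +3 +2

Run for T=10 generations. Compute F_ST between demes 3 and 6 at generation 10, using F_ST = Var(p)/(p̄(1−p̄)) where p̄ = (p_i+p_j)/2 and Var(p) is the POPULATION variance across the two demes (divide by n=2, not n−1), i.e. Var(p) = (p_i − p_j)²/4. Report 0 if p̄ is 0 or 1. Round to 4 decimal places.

0.2458

t=0: k=[0 0 0 0 0 0 95 0]
t=1: x=[0.0000 0.0000 0.0000 0.0000 0.0000 3.8470 87.5467 3.9093] k=[0 0 0 0 0 3 84 1]
t=2: x=[0.0000 0.0000 0.0000 0.0000 0.1205 6.1938 77.7411 4.4435] k=[0 0 0 0 1 1 73 0]
t=3: x=[0.0000 0.0000 0.0000 0.0398 0.9641 3.9280 67.6146 3.0048] k=[0 0 0 1 0 4 64 8]
t=4: x=[0.0000 0.0000 0.0395 0.9161 0.2009 6.3151 59.8303 10.5132] k=[0 0 0 0 0 9 60 8]
t=5: x=[0.0000 0.0000 0.0000 0.0000 0.3615 10.8021 56.3663 10.3495] k=[0 0 0 0 0 8 56 12]
t=6: x=[0.0000 0.0000 0.0000 0.0000 0.3214 9.7112 52.8172 14.1115] k=[0 0 0 0 0 7 58 15]
t=7: x=[0.0000 0.0000 0.0000 0.0000 0.2812 8.8625 54.7320 17.1311] k=[0 0 0 0 0 14 56 19]
t=8: x=[0.0000 0.0000 0.0000 0.0000 0.5624 15.2837 53.3359 20.9589] k=[0 0 0 0 0 17 50 17]
t=9: x=[0.0000 0.0000 0.0000 0.0000 0.6829 17.8249 47.8629 18.7611] k=[0 0 0 0 5 16 46 23]
t=10: x=[0.0000 0.0000 0.0000 0.1991 5.2613 16.9377 44.3804 24.4529] k=[0 0 0 5 2 14 47 26]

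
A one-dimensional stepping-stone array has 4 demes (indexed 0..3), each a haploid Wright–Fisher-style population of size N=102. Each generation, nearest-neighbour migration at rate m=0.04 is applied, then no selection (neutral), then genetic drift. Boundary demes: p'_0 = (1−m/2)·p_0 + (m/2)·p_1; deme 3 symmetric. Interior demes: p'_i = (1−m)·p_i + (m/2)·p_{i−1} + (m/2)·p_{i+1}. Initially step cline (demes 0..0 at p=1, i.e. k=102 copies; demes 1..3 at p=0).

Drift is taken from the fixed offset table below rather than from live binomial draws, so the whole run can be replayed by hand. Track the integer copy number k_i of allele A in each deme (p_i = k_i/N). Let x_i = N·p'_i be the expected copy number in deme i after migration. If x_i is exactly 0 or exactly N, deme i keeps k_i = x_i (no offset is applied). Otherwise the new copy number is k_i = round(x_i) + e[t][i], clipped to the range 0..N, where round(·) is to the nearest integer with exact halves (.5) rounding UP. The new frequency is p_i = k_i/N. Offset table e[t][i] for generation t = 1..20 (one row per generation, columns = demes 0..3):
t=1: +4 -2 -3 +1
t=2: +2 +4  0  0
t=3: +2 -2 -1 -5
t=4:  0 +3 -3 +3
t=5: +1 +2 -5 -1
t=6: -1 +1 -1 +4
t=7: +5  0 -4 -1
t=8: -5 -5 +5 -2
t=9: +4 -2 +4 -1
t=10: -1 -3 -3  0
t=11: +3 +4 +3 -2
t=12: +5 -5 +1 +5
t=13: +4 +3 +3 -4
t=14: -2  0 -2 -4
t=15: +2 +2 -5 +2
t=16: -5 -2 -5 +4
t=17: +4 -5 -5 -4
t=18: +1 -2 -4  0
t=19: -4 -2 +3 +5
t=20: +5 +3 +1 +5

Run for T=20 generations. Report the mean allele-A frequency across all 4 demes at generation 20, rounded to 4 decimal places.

t=0: k=[102 0 0 0]
t=1: x=[99.9600 2.0400 0.0000 0.0000] k=[102 0 0 0]
t=2: x=[99.9600 2.0400 0.0000 0.0000] k=[102 6 0 0]
t=3: x=[100.0800 7.8000 0.1200 0.0000] k=[102 6 0 0]
t=4: x=[100.0800 7.8000 0.1200 0.0000] k=[100 11 0 0]
t=5: x=[98.2200 12.5600 0.2200 0.0000] k=[99 15 0 0]
t=6: x=[97.3200 16.3800 0.3000 0.0000] k=[96 17 0 0]
t=7: x=[94.4200 18.2400 0.3400 0.0000] k=[99 18 0 0]
t=8: x=[97.3800 19.2600 0.3600 0.0000] k=[92 14 5 0]
t=9: x=[90.4400 15.3800 5.0800 0.1000] k=[94 13 9 0]
t=10: x=[92.3800 14.5400 8.9000 0.1800] k=[91 12 6 0]
t=11: x=[89.4200 13.4600 6.0000 0.1200] k=[92 17 9 0]
t=12: x=[90.5000 18.3400 8.9800 0.1800] k=[96 13 10 5]
t=13: x=[94.3400 14.6000 9.9600 5.1000] k=[98 18 13 1]
t=14: x=[96.4000 19.5000 12.8600 1.2400] k=[94 20 11 0]
t=15: x=[92.5200 21.3000 10.9600 0.2200] k=[95 23 6 2]
t=16: x=[93.5600 24.1000 6.2600 2.0800] k=[89 22 1 6]
t=17: x=[87.6600 22.9200 1.5200 5.9000] k=[92 18 0 2]
t=18: x=[90.5200 19.1200 0.4000 1.9600] k=[92 17 0 2]
t=19: x=[90.5000 18.1600 0.3800 1.9600] k=[87 16 3 7]
t=20: x=[85.5800 17.1600 3.3400 6.9200] k=[91 20 4 12]

0.3113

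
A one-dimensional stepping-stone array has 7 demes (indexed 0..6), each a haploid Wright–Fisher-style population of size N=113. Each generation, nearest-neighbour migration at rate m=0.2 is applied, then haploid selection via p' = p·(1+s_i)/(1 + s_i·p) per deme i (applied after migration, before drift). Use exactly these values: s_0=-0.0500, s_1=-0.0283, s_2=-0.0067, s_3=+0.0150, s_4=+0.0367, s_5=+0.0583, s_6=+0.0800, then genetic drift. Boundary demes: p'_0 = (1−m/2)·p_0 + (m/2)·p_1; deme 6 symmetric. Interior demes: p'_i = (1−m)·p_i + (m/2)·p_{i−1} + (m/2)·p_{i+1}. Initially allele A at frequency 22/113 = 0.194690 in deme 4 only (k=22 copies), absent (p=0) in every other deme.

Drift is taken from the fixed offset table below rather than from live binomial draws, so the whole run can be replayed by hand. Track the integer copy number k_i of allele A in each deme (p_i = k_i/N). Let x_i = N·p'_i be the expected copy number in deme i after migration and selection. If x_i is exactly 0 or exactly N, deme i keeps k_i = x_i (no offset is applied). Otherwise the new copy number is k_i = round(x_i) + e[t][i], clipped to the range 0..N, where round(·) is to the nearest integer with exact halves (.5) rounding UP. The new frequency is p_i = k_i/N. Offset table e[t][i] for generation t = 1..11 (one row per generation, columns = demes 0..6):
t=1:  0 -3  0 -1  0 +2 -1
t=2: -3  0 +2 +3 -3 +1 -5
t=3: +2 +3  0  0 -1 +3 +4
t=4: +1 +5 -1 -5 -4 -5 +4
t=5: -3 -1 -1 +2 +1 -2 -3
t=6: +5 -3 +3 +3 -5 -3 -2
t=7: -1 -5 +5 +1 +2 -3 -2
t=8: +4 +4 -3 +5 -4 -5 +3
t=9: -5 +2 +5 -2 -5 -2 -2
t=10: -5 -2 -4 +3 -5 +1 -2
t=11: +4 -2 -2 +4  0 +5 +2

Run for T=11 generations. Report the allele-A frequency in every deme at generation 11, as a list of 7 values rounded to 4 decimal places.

t=0: k=[0 0 0 0 22 0 0]
t=1: x=[0.0000 0.0000 0.0000 2.2323 18.1422 2.3256 0.0000] k=[0 0 0 1 18 4 0]
t=2: x=[0.0000 0.0000 0.0993 2.6381 15.3724 5.2779 0.4319] k=[0 0 2 6 12 6 0]
t=3: x=[0.0000 0.1943 2.1855 6.2878 11.1572 6.3302 0.6477] k=[0 3 2 6 10 9 5]
t=4: x=[0.2850 2.5281 2.4836 6.0852 9.8184 9.1661 5.8098] k=[1 8 1 1 6 4 10]
t=5: x=[1.6162 6.4238 1.6888 1.5222 5.4851 5.0673 10.0849] k=[0 5 1 4 6 3 7]
t=6: x=[0.4751 3.9881 1.6888 3.9565 5.6917 3.9082 7.0948] k=[5 1 5 7 1 1 5]
t=7: x=[4.3789 1.7498 4.7692 6.2878 1.6579 1.4806 4.9519] k=[3 0 10 7 4 0 3]
t=8: x=[2.5681 1.2636 8.6462 7.0984 4.0380 0.7405 2.9104] k=[7 5 6 12 0 0 6]
t=9: x=[6.4795 5.1569 6.4589 10.3390 1.2436 0.6348 5.8098] k=[1 7 11 8 0 0 4]
t=10: x=[1.5211 6.6188 10.2372 7.6049 0.8291 0.4232 3.8781] k=[0 5 6 11 0 1 2]
t=11: x=[0.4751 4.4750 6.3595 9.5291 1.2436 1.0578 2.0492] k=[4 2 4 14 1 6 4]

[0.0354, 0.0177, 0.0354, 0.1239, 0.0088, 0.0531, 0.0354]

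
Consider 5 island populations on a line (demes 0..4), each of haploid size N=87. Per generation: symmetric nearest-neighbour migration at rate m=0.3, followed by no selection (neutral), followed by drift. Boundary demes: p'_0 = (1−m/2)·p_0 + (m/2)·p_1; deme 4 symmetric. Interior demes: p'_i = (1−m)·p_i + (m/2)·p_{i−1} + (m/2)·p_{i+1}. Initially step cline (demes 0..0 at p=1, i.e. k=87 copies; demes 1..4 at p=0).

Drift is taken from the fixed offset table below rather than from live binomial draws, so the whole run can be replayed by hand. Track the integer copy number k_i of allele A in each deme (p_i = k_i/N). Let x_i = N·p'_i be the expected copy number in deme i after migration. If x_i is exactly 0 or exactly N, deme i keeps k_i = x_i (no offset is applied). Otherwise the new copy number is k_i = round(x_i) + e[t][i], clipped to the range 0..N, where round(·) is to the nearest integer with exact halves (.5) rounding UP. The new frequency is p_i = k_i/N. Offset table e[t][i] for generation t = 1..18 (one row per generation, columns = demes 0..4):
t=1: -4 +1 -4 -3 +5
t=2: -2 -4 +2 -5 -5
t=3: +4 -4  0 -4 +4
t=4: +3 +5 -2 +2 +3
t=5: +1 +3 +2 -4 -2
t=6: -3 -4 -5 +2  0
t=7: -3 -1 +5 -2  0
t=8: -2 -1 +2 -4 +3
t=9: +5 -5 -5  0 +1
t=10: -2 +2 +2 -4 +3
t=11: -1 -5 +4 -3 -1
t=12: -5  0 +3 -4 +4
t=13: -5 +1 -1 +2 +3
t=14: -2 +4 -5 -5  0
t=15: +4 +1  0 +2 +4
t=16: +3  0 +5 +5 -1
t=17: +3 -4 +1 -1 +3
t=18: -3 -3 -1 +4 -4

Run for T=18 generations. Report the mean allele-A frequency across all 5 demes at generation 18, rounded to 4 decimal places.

0.1793

t=0: k=[87 0 0 0 0]
t=1: x=[73.9500 13.0500 0.0000 0.0000 0.0000] k=[70 14 0 0 0]
t=2: x=[61.6000 20.3000 2.1000 0.0000 0.0000] k=[60 16 4 0 0]
t=3: x=[53.4000 20.8000 5.2000 0.6000 0.0000] k=[57 17 5 0 0]
t=4: x=[51.0000 21.2000 6.0500 0.7500 0.0000] k=[54 26 4 3 0]
t=5: x=[49.8000 26.9000 7.1500 2.7000 0.4500] k=[51 30 9 0 0]
t=6: x=[47.8500 30.0000 10.8000 1.3500 0.0000] k=[45 26 6 3 0]
t=7: x=[42.1500 25.8500 8.5500 3.0000 0.4500] k=[39 25 14 1 0]
t=8: x=[36.9000 25.4500 13.7000 2.8000 0.1500] k=[35 24 16 0 3]
t=9: x=[33.3500 24.4500 14.8000 2.8500 2.5500] k=[38 19 10 3 4]
t=10: x=[35.1500 20.5000 10.3000 4.2000 3.8500] k=[33 23 12 0 7]
t=11: x=[31.5000 22.8500 11.8500 2.8500 5.9500] k=[31 18 16 0 5]
t=12: x=[29.0500 19.6500 13.9000 3.1500 4.2500] k=[24 20 17 0 8]
t=13: x=[23.4000 20.1500 14.9000 3.7500 6.8000] k=[18 21 14 6 10]
t=14: x=[18.4500 19.5000 13.8500 7.8000 9.4000] k=[16 24 9 3 9]
t=15: x=[17.2000 20.5500 10.3500 4.8000 8.1000] k=[21 22 10 7 12]
t=16: x=[21.1500 20.0500 11.3500 8.2000 11.2500] k=[24 20 16 13 10]
t=17: x=[23.4000 20.0000 16.1500 13.0000 10.4500] k=[26 16 17 12 13]
t=18: x=[24.5000 17.6500 16.1000 12.9000 12.8500] k=[22 15 15 17 9]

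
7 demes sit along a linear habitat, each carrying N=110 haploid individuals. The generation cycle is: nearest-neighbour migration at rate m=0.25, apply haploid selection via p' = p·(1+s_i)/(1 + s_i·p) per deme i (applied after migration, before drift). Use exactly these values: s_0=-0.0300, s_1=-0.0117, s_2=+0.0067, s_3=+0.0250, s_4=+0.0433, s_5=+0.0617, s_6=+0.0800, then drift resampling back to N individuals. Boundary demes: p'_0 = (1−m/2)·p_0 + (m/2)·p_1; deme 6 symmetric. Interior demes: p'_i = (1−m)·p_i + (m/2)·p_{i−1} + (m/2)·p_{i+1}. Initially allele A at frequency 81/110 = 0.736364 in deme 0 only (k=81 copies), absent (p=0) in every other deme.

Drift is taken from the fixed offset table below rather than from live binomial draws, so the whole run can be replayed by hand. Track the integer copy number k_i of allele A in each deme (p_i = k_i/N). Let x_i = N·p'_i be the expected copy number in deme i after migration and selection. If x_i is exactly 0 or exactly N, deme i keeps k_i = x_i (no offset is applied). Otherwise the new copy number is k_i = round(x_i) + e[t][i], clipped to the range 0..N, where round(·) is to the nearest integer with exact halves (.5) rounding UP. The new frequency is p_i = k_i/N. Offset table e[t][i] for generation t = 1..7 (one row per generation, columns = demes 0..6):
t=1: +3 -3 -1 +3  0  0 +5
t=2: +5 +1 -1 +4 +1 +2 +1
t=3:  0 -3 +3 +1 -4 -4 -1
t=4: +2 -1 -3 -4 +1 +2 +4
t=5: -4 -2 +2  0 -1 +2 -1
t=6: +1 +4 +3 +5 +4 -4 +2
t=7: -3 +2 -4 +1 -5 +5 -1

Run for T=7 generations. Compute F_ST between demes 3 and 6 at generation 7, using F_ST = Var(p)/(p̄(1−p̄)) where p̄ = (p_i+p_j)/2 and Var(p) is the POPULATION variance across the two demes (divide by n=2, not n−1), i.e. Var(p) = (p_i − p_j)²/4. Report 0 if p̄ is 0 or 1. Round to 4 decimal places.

t=0: k=[81 0 0 0 0 0 0]
t=1: x=[70.1038 10.0173 0.0000 0.0000 0.0000 0.0000 0.0000] k=[73 7 0 0 0 0 0]
t=2: x=[63.9366 14.2286 0.8808 0.0000 0.0000 0.0000 0.0000] k=[69 15 0 0 0 0 0]
t=3: x=[61.4253 19.6841 1.8873 0.0000 0.0000 0.0000 0.0000] k=[61 17 5 0 0 0 0]
t=4: x=[54.6624 20.8008 5.9122 0.6405 0.0000 0.0000 0.0000] k=[57 20 3 0 0 0 0]
t=5: x=[51.5400 22.2901 4.7804 0.3843 0.0000 0.0000 0.0000] k=[48 20 7 0 0 0 0]
t=6: x=[43.6953 21.6695 7.7982 0.8967 0.0000 0.0000 0.0000] k=[45 26 11 6 0 0 0]
t=7: x=[41.8326 26.2640 12.3229 6.0138 0.7822 0.0000 0.0000] k=[39 28 8 7 0 0 0]

0.0329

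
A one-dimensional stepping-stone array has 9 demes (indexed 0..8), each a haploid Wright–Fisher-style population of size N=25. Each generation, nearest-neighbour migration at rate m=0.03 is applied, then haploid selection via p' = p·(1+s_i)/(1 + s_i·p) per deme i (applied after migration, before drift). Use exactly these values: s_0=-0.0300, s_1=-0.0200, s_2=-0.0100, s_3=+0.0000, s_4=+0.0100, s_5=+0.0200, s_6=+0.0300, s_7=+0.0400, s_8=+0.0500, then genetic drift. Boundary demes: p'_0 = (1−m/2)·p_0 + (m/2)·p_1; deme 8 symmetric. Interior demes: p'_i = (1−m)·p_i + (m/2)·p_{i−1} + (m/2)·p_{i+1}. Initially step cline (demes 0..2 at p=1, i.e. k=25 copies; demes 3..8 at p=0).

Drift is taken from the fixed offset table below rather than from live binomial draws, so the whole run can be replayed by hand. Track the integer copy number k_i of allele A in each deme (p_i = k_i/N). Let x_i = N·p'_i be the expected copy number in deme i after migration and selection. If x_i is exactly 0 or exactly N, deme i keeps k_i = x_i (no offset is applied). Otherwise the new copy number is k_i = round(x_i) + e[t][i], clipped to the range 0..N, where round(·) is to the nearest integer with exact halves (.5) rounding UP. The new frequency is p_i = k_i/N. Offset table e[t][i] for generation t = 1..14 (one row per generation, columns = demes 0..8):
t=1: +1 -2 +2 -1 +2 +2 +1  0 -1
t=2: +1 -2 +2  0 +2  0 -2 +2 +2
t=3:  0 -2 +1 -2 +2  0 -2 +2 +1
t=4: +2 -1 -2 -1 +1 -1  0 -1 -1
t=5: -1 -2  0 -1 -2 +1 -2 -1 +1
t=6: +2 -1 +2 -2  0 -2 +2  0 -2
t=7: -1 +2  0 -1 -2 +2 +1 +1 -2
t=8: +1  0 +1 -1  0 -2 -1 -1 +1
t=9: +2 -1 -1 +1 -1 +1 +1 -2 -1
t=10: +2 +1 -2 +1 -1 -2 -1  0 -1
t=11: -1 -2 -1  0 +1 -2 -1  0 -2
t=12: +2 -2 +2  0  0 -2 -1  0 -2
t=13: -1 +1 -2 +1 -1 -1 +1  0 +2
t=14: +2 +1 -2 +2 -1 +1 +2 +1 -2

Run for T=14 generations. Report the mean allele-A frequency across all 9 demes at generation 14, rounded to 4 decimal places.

0.3156

t=0: k=[25 25 25 0 0 0 0 0 0]
t=1: x=[25.0000 25.0000 24.6213 0.3750 0.0000 0.0000 0.0000 0.0000 0.0000] k=[25 25 25 0 0 0 0 0 0]
t=2: x=[25.0000 25.0000 24.6213 0.3750 0.0000 0.0000 0.0000 0.0000 0.0000] k=[25 25 25 0 0 0 0 0 0]
t=3: x=[25.0000 25.0000 24.6213 0.3750 0.0000 0.0000 0.0000 0.0000 0.0000] k=[25 25 25 0 0 0 0 0 0]
t=4: x=[25.0000 25.0000 24.6213 0.3750 0.0000 0.0000 0.0000 0.0000 0.0000] k=[25 25 23 0 0 0 0 0 0]
t=5: x=[25.0000 24.9694 22.6638 0.3450 0.0000 0.0000 0.0000 0.0000 0.0000] k=[25 23 23 0 0 0 0 0 0]
t=6: x=[24.9691 22.9930 22.6336 0.3450 0.0000 0.0000 0.0000 0.0000 0.0000] k=[25 22 25 0 0 0 0 0 0]
t=7: x=[24.9536 22.0376 24.5758 0.3750 0.0000 0.0000 0.0000 0.0000 0.0000] k=[24 24 25 0 0 0 0 0 0]
t=8: x=[23.9703 23.9957 24.6061 0.3750 0.0000 0.0000 0.0000 0.0000 0.0000] k=[25 24 25 0 0 0 0 0 0]
t=9: x=[24.9845 24.0110 24.6061 0.3750 0.0000 0.0000 0.0000 0.0000 0.0000] k=[25 23 24 1 0 0 0 0 0]
t=10: x=[24.9691 23.0083 23.6270 1.3300 0.0151 0.0000 0.0000 0.0000 0.0000] k=[25 24 22 2 0 0 0 0 0]
t=11: x=[24.9845 23.9651 21.7013 2.2700 0.0303 0.0000 0.0000 0.0000 0.0000] k=[24 22 21 2 1 0 0 0 0]
t=12: x=[23.9395 21.9615 20.6943 2.2700 1.0096 0.0153 0.0000 0.0000 0.0000] k=[25 20 23 2 1 0 0 0 0]
t=13: x=[24.9227 20.0402 22.6184 2.3000 1.0096 0.0153 0.0000 0.0000 0.0000] k=[24 21 21 3 0 0 0 0 0]
t=14: x=[23.9241 20.9773 20.6943 3.2250 0.0454 0.0000 0.0000 0.0000 0.0000] k=[25 22 19 5 0 0 0 0 0]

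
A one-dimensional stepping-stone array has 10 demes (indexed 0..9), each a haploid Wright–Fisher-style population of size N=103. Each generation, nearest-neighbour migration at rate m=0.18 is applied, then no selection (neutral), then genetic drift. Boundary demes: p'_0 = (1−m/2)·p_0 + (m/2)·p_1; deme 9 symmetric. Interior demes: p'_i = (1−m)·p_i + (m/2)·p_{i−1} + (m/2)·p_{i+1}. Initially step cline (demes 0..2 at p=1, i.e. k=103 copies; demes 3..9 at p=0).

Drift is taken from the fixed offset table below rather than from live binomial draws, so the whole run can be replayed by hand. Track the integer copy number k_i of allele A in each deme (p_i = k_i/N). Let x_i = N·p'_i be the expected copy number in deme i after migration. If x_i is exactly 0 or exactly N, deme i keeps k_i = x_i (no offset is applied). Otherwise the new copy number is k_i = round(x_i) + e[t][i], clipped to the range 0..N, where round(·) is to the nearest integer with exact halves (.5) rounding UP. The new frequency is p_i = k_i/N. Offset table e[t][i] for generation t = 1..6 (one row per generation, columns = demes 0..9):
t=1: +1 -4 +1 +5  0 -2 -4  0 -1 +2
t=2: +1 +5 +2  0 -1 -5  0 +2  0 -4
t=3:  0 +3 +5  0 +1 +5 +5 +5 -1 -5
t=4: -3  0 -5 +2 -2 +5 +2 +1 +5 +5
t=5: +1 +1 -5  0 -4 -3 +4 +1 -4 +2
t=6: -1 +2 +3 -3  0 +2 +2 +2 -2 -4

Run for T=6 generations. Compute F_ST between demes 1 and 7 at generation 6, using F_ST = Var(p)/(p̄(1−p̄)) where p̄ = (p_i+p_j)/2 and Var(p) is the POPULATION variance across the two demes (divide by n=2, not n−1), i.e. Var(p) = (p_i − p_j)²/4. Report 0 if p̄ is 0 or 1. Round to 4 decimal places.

0.9238

t=0: k=[103 103 103 0 0 0 0 0 0 0]
t=1: x=[103.0000 103.0000 93.7300 9.2700 0.0000 0.0000 0.0000 0.0000 0.0000 0.0000] k=[103 103 95 14 0 0 0 0 0 0]
t=2: x=[103.0000 102.2800 88.4300 20.0300 1.2600 0.0000 0.0000 0.0000 0.0000 0.0000] k=[103 103 90 20 0 0 0 0 0 0]
t=3: x=[103.0000 101.8300 84.8700 24.5000 1.8000 0.0000 0.0000 0.0000 0.0000 0.0000] k=[103 103 90 25 3 0 0 0 0 0]
t=4: x=[103.0000 101.8300 85.3200 28.8700 4.7100 0.2700 0.0000 0.0000 0.0000 0.0000] k=[103 102 80 31 3 5 0 0 0 0]
t=5: x=[102.9100 100.1100 77.5700 32.8900 5.7000 4.3700 0.4500 0.0000 0.0000 0.0000] k=[103 101 73 33 2 1 4 0 0 0]
t=6: x=[102.8200 98.6600 71.9200 33.8100 4.7000 1.3600 3.3700 0.3600 0.0000 0.0000] k=[102 101 75 31 5 3 5 2 0 0]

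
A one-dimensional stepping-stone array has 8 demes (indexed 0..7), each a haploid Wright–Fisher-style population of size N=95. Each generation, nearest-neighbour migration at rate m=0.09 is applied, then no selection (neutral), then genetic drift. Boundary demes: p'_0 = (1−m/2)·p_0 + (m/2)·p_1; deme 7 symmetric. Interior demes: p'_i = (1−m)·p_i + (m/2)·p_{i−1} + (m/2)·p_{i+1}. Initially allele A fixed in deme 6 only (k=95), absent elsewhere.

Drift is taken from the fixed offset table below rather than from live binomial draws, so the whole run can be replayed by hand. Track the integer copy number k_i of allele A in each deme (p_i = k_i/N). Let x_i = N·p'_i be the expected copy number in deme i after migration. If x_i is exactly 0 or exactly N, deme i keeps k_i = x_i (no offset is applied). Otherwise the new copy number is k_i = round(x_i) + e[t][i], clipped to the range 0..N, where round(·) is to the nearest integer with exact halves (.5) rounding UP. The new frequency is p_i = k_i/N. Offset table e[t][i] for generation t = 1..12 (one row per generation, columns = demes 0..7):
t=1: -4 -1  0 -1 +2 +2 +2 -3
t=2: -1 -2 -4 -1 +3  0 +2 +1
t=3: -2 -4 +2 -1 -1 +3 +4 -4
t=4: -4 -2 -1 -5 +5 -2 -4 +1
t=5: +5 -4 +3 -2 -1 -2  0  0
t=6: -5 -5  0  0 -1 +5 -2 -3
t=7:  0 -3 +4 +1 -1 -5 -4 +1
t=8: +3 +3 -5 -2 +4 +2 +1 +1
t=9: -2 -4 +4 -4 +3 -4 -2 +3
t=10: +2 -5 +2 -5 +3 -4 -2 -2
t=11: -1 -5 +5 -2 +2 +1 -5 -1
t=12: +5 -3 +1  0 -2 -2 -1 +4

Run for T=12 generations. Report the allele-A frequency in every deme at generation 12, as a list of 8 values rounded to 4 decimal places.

t=0: k=[0 0 0 0 0 0 95 0]
t=1: x=[0.0000 0.0000 0.0000 0.0000 0.0000 4.2750 86.4500 4.2750] k=[0 0 0 0 0 6 88 1]
t=2: x=[0.0000 0.0000 0.0000 0.0000 0.2700 9.4200 80.3950 4.9150] k=[0 0 0 0 3 9 82 6]
t=3: x=[0.0000 0.0000 0.0000 0.1350 3.1350 12.0150 75.2950 9.4200] k=[0 0 0 0 2 15 79 5]
t=4: x=[0.0000 0.0000 0.0000 0.0900 2.4950 17.2950 72.7900 8.3300] k=[0 0 0 0 7 15 69 9]
t=5: x=[0.0000 0.0000 0.0000 0.3150 7.0450 17.0700 63.8700 11.7000] k=[0 0 0 0 6 15 64 12]
t=6: x=[0.0000 0.0000 0.0000 0.2700 6.1350 16.8000 59.4550 14.3400] k=[0 0 0 0 5 22 57 11]
t=7: x=[0.0000 0.0000 0.0000 0.2250 5.5400 22.8100 53.3550 13.0700] k=[0 0 0 1 5 18 49 14]
t=8: x=[0.0000 0.0000 0.0450 1.1350 5.4050 18.8100 46.0300 15.5750] k=[0 0 0 0 9 21 47 17]
t=9: x=[0.0000 0.0000 0.0000 0.4050 9.1350 21.6300 44.4800 18.3500] k=[0 0 0 0 12 18 42 21]
t=10: x=[0.0000 0.0000 0.0000 0.5400 11.7300 18.8100 39.9750 21.9450] k=[0 0 0 0 15 15 38 20]
t=11: x=[0.0000 0.0000 0.0000 0.6750 14.3250 16.0350 36.1550 20.8100] k=[0 0 0 0 16 17 31 20]
t=12: x=[0.0000 0.0000 0.0000 0.7200 15.3250 17.5850 29.8750 20.4950] k=[0 0 0 1 13 16 29 24]

[0.0000, 0.0000, 0.0000, 0.0105, 0.1368, 0.1684, 0.3053, 0.2526]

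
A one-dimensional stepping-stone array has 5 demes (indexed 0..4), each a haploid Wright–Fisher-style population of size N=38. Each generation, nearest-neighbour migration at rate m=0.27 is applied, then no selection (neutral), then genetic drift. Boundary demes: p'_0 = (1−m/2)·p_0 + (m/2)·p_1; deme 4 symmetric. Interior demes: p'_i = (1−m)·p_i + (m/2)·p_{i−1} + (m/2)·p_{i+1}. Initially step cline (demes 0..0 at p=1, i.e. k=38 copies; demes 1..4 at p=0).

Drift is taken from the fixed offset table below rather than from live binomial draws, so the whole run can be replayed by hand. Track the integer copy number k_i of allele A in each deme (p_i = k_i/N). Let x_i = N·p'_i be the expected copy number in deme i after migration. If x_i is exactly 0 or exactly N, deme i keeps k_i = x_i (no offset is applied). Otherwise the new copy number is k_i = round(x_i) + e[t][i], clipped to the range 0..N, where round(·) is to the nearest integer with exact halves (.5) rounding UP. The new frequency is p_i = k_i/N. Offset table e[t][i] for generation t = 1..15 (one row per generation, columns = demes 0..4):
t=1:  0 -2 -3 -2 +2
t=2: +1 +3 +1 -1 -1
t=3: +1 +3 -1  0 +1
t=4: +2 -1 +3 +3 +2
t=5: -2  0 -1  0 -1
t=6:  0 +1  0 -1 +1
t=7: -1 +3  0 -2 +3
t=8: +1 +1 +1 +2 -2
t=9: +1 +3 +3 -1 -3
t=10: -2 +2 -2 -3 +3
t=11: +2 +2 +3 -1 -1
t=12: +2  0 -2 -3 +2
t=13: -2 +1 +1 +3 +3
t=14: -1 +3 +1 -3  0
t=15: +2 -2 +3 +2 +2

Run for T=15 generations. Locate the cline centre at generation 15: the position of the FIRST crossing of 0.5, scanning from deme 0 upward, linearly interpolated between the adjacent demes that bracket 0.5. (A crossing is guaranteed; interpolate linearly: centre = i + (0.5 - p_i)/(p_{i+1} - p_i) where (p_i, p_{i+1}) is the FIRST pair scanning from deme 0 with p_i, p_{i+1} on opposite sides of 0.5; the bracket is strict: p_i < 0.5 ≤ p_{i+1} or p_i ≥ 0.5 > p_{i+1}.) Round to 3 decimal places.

t=0: k=[38 0 0 0 0]
t=1: x=[32.8700 5.1300 0.0000 0.0000 0.0000] k=[33 3 0 0 0]
t=2: x=[28.9500 6.6450 0.4050 0.0000 0.0000] k=[30 10 1 0 0]
t=3: x=[27.3000 11.4850 2.0800 0.1350 0.0000] k=[28 14 1 0 0]
t=4: x=[26.1100 14.1350 2.6200 0.1350 0.0000] k=[28 13 6 3 0]
t=5: x=[25.9750 14.0800 6.5400 3.0000 0.4050] k=[24 14 6 3 0]
t=6: x=[22.6500 14.2700 6.6750 3.0000 0.4050] k=[23 15 7 2 1]
t=7: x=[21.9200 15.0000 7.4050 2.5400 1.1350] k=[21 18 7 1 4]
t=8: x=[20.5950 16.9200 7.6750 2.2150 3.5950] k=[22 18 9 4 2]
t=9: x=[21.4600 17.3250 9.5400 4.4050 2.2700] k=[22 20 13 3 0]
t=10: x=[21.7300 19.3250 12.5950 3.9450 0.4050] k=[20 21 11 1 3]
t=11: x=[20.1350 19.5150 11.0000 2.6200 2.7300] k=[22 22 14 2 2]
t=12: x=[22.0000 20.9200 13.4600 3.6200 2.0000] k=[24 21 11 1 4]
t=13: x=[23.5950 20.0550 11.0000 2.7550 3.5950] k=[22 21 12 6 7]
t=14: x=[21.8650 19.9200 12.4050 6.9450 6.8650] k=[21 23 13 4 7]
t=15: x=[21.2700 21.3800 13.1350 5.6200 6.5950] k=[23 19 16 8 9]

1.000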